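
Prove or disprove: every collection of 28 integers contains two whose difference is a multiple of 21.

True.

Partition the integers by their residue mod 21; there are 21 classes.
Since 28 > 21, two of the 28 integers must share a residue class by the pigeonhole principle; call them a and b.
Their difference a − b is then a multiple of 21.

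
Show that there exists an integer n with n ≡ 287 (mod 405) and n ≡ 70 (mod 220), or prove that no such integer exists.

No such integer exists.

Reduce both congruences modulo 5, which divides 405 and 220: they say n ≡ 287 (mod 5) and n ≡ 70 (mod 5).
But 287 mod 5 = 2 while 70 mod 5 = 0, a contradiction.
So no integer satisfies both congruences.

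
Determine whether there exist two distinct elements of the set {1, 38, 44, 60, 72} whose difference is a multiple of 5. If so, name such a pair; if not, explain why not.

Reduce each element modulo 5: 1↦1, 38↦3, 44↦4, 60↦0, 72↦2.
No residue repeats among the 5 elements, so no pair has difference ≡ 0 (mod 5).

No such pair exists.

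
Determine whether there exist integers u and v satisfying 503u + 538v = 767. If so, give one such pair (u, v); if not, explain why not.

Since gcd(503, 538) = 1, every integer is an integer combination of 503 and 538.
Dividing repeatedly: 538 = 1·503 + 35, 503 = 14·35 + 13, 35 = 2·13 + 9, 13 = 1·9 + 4, 9 = 2·4 + 1, 4 = 4·1 + 0.
Back-substituting, 1 = 9 − 2·4 = 9 − 2·(13 − 1·9) = −2·13 + 3·9 = −2·13 + 3·(35 − 2·13) = 3·35 − 8·13 = 3·35 − 8·(503 − 14·35) = −8·503 + 115·35 = −8·503 + 115·(538 − 1·503) = 115·538 − 123·503; that is, 503·(-123) + 538·115 = 1.
Scaling by 767 gives the particular solution (u, v) = (-94341, 88205).
Adding 176·538 to u and subtracting 176·503 from v gives the tidier solution (347, -323).
Check: 503·347 + 538·(-323) = 174541 − 173774 = 767. ✓

u = 347, v = -323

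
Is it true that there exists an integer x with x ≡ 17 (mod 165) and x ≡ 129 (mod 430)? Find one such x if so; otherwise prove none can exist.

There is no such integer.

Reduce both congruences modulo 5, which divides 165 and 430: they say x ≡ 17 (mod 5) and x ≡ 129 (mod 5).
These are incompatible: 17 − 129 = -112 is not divisible by 5.
Therefore no such x exists.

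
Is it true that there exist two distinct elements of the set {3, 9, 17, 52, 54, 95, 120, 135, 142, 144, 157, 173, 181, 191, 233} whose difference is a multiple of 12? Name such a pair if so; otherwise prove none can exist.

Yes: 3 and 135.

3 mod 12 = 3 and 135 mod 12 = 3, so 135 − 3 = 132 = 11·12.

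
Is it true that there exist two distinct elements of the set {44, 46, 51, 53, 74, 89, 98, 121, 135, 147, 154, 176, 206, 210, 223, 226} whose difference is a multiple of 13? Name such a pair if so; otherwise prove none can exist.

44 mod 13 = 5 and 135 mod 13 = 5, so 135 − 44 = 91 = 7·13.

Yes: 44 and 135.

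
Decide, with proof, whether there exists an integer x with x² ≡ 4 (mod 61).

x = 2

Take x = 2. Then 2² = 4, and since 0 ≤ 4 < 61 this is already reduced: 2² ≡ 4 (mod 61).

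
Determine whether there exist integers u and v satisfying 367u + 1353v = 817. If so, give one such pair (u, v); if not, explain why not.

Since gcd(367, 1353) = 1, every integer is an integer combination of 367 and 1353.
Dividing repeatedly: 1353 = 3·367 + 252, 367 = 1·252 + 115, 252 = 2·115 + 22, 115 = 5·22 + 5, 22 = 4·5 + 2, 5 = 2·2 + 1, 2 = 2·1 + 0.
Unwinding: 1 = 5 − 2·2 = 5 − 2·(22 − 4·5) = −2·22 + 9·5 = −2·22 + 9·(115 − 5·22) = 9·115 − 47·22 = 9·115 − 47·(252 − 2·115) = −47·252 + 103·115 = −47·252 + 103·(367 − 1·252) = 103·367 − 150·252 = 103·367 − 150·(1353 − 3·367) = −150·1353 + 553·367, i.e. 367·553 + 1353·(-150) = 1.
Times 817: 367·451801 + 1353·(-122550) = 817, so (451801, -122550) solves it.
The general solution is u = 451801 + 1353k, v = -122550 − 367k; taking k = -333 gives the smaller pair u = 1252, v = -339.
Indeed 367·1252 + 1353·(-339) = 459484 − 458667 = 817.

u = 1252, v = -339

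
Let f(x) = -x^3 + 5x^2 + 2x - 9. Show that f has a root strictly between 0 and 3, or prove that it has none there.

Yes, f has a root in the interval.

f(0) = -9 and f(3) = 15, which have opposite signs.
Since f is a polynomial it is continuous on [0, 3].
By the Intermediate Value Theorem, f takes the value 0 somewhere in the open interval.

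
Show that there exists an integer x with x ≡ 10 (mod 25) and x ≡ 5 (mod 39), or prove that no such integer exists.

gcd(25, 39) = 1, so the Chinese Remainder Theorem guarantees exactly one residue class mod 975 satisfying both.
Write x = 10 + 25t and require 10 + 25t ≡ 5 (mod 39), i.e. 25t ≡ 34 (mod 39).
Note 25·25 = 625 ≡ 1 (mod 39) (as 625 − 1 = 16·39), so 25⁻¹ ≡ 25.
Multiplying by 25: t ≡ 25·34 = 850 ≡ 31 (mod 39).
Taking t = 31 gives x = 10 + 25·31 = 785.
Indeed 785 ≡ 10 (mod 25) and 785 ≡ 5 (mod 39).

x = 785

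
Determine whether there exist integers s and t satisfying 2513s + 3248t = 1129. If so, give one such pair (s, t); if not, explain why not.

Both 2513 and 3248 are divisible by gcd(2513, 3248) = 7, hence so is any combination 2513s + 3248t.
But 1129 = 7·161 + 2, so 7 ∤ 1129.
Therefore 2513s + 3248t = 1129 has no solution in integers.

There are no such integers.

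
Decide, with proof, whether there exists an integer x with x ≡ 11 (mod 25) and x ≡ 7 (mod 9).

x = 61

The moduli 25 and 9 are coprime, so by the Chinese Remainder Theorem a unique solution modulo 225 exists.
Write x = 11 + 25t and require 11 + 25t ≡ 7 (mod 9), i.e. 25t ≡ 5 (mod 9).
25 ≡ 7 (mod 9), so this reads 7t ≡ 5 (mod 9). Since 7·4 = 28 = 3·9 + 1, the inverse of 7 mod 9 is 4.
Multiplying by 4: t ≡ 4·5 = 20 ≡ 2 (mod 9).
Taking t = 2 gives x = 11 + 25·2 = 61.
Check: 61 mod 25 = 11, 61 mod 9 = 7. ✓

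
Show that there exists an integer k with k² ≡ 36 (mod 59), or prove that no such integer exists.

Take k = 53. Then 53² = 2809 = 47·59 + 36, so 53² ≡ 36 (mod 59).

k = 53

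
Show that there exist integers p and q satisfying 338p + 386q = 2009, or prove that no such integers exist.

There are no such integers.

gcd(338, 386) = 2, so every integer of the form 338p + 386q is a multiple of 2.
However 2009 leaves remainder 1 on division by 2.
So the equation is unsolvable over ℤ.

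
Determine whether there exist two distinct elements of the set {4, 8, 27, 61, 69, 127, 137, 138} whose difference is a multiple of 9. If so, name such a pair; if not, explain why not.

No such pair exists.

Two integers differ by a multiple of 9 exactly when they have the same residue mod 9. The residues are 4↦4, 8↦8, 27↦0, 61↦7, 69↦6, 127↦1, 137↦2, 138↦3.
All 8 residues are distinct, so no two elements differ by a multiple of 9.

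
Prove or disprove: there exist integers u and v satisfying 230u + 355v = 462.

There are no such integers.

Any value of 230u + 355v is a multiple of gcd(230, 355) = 5.
But 462 is not a multiple of 5 (it leaves remainder 2).
Hence no integers u, v satisfy the equation.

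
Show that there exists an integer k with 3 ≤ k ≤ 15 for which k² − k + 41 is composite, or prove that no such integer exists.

There is no such integer k in that range.

The values for k = 3, 4, …, 15 are 47, 53, 61, 71, 83, 97, 113, 131, 151, 173, 197, 223, 251, and each of these is prime.
So no value in the range makes the expression composite.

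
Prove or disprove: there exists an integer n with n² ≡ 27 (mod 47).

n = 36

n = 36 works: 36² = 1296, and 1296 − 27 = 1269 = 27·47.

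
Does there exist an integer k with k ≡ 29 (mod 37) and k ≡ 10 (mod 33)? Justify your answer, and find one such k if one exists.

k = 769

The moduli 37 and 33 are coprime, so by the Chinese Remainder Theorem a unique solution modulo 1221 exists.
Write k = 29 + 37t and require 29 + 37t ≡ 10 (mod 33), i.e. 37t ≡ 14 (mod 33).
37 ≡ 4 (mod 33), so this reads 4t ≡ 14 (mod 33). Since 4·25 = 100 = 3·33 + 1, the inverse of 4 mod 33 is 25.
Therefore t ≡ 25·14 = 350 ≡ 20 (mod 33).
With t = 20: k = 29 + 37·20 = 769.
Verify: 769 = 20·37 + 29 and 769 = 23·33 + 10. ✓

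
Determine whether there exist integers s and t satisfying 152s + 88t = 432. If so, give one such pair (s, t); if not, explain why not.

s = 4, t = -2

Since gcd(152, 88) = 8 and 432 = 8·54, Bézout's identity guarantees a solution.
Dividing through by 8 reduces the equation to 19s + 11t = 54.
Euclidean algorithm: 19 = 1·11 + 8, 11 = 1·8 + 3, 8 = 2·3 + 2, 3 = 1·2 + 1, 2 = 2·1 + 0.
Back-substituting, 1 = 3 − 1·2 = 3 − (8 − 2·3) = −8 + 3·3 = −8 + 3·(11 − 1·8) = 3·11 − 4·8 = 3·11 − 4·(19 − 1·11) = −4·19 + 7·11; that is, 19·(-4) + 11·7 = 1.
Times 54: 19·(-216) + 11·378 = 54, so (-216, 378) solves it.
The general solution is s = -216 + 11k, t = 378 − 19k; taking k = 20 gives the smaller pair s = 4, t = -2.
Check: 152·4 + 88·(-2) = 608 − 176 = 432. ✓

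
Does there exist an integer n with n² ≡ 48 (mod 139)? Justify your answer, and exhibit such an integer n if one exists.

139 is prime, so by Euler's criterion 48 is a square mod 139 iff 48^((139−1)/2) = 48^69 ≡ 1 (mod 139).
Squaring successively (mod 139): 48^2 = 2304 ≡ 80; 48^4 ≡ 80² = 6400 ≡ 6; 48^8 ≡ 6² = 36 ≡ 36; 48^16 ≡ 36² = 1296 ≡ 45; 48^32 ≡ 45² = 2025 ≡ 79; 48^64 ≡ 79² = 6241 ≡ 125.
Since 69 = 64 + 4 + 1, 48^69 ≡ 125 · 6 · 48; multiplying out mod 139: 125·6 = 750 ≡ 55, then 55·48 = 2640 ≡ 138. Thus 48^69 ≡ 138 ≡ −1 (mod 139).
The value −1 means 48 is a non-residue modulo 139, so n² ≡ 48 (mod 139) is impossible.

There is no such integer.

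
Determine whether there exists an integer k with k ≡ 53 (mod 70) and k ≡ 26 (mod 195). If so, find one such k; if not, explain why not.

Both moduli are multiples of 5 = gcd(70, 195), so any solution would satisfy k ≡ 53 and k ≡ 26 modulo 5 simultaneously.
But 53 mod 5 = 3 while 26 mod 5 = 1, a contradiction.
So no integer satisfies both congruences.

No, no such integer exists.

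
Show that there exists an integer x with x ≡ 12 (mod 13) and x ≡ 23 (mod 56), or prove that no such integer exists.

x = 415

Since 13 and 56 share no common factor, CRT says the pair of congruences has a solution (unique mod 728).
Any solution of the first congruence is x = 12 + 13t; substituting into the second, 13t ≡ 23 − 12 ≡ 11 (mod 56).
To invert 13 modulo 56: 56 = 4·13 + 4, 13 = 3·4 + 1, 4 = 4·1 + 0, and unwinding, 1 = 13 − 3·4 = 13 − 3·(56 − 4·13) = −3·56 + 13·13. Thus 13⁻¹ ≡ 13 (mod 56).
Multiplying by 13: t ≡ 13·11 = 143 ≡ 31 (mod 56).
With t = 31: x = 12 + 13·31 = 415.
Indeed 415 ≡ 12 (mod 13) and 415 ≡ 23 (mod 56).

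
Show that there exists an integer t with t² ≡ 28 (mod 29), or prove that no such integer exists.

t = 17

t = 17 works: 17² = 289, and 289 − 28 = 261 = 9·29.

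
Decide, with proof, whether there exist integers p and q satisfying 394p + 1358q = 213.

No, no such integers exist.

Both 394 and 1358 are divisible by gcd(394, 1358) = 2, hence so is any combination 394p + 1358q.
However 213 leaves remainder 1 on division by 2.
Therefore 394p + 1358q = 213 has no solution in integers.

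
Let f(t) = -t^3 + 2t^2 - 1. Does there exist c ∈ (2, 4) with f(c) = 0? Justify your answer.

f(2) = -1 and f(4) = -33, both negative, so a sign-change argument is unavailable; we show f keeps this sign on the whole interval.
Shift to the endpoint 2: with t = 2 + u (0 < u < 2), one computes f(2 + u) = -u^3 - 4u^2 - 4u - 1.
All 4 nonzero coefficients of this polynomial in u are negative; hence for u > 0 the value is a sum of negative terms (the constant -1 among them).
So f is strictly negative on (2, 4); no root exists in the interval.

f has no root in that interval.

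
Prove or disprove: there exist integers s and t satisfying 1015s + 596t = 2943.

1015 and 596 are coprime, so 1015s + 596t ranges over all of ℤ.
Euclidean algorithm: 1015 = 1·596 + 419, 596 = 1·419 + 177, 419 = 2·177 + 65, 177 = 2·65 + 47, 65 = 1·47 + 18, 47 = 2·18 + 11, 18 = 1·11 + 7, 11 = 1·7 + 4, 7 = 1·4 + 3, 4 = 1·3 + 1, 3 = 3·1 + 0.
Back-substituting, 1 = 4 − 1·3 = 4 − (7 − 1·4) = −7 + 2·4 = −7 + 2·(11 − 1·7) = 2·11 − 3·7 = 2·11 − 3·(18 − 1·11) = −3·18 + 5·11 = −3·18 + 5·(47 − 2·18) = 5·47 − 13·18 = 5·47 − 13·(65 − 1·47) = −13·65 + 18·47 = −13·65 + 18·(177 − 2·65) = 18·177 − 49·65 = 18·177 − 49·(419 − 2·177) = −49·419 + 116·177 = −49·419 + 116·(596 − 1·419) = 116·596 − 165·419 = 116·596 − 165·(1015 − 1·596) = −165·1015 + 281·596; that is, 1015·(-165) + 596·281 = 1.
Times 2943: 1015·(-485595) + 596·826983 = 2943, so (-485595, 826983) solves it.
Adding 815·596 to s and subtracting 815·1015 from t gives the tidier solution (145, -242).
Indeed 1015·145 + 596·(-242) = 147175 − 144232 = 2943.

s = 145, t = -242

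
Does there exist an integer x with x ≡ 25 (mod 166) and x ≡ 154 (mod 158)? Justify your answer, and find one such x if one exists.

There is no such integer.

Both moduli are multiples of 2 = gcd(166, 158), so any solution would satisfy x ≡ 25 and x ≡ 154 modulo 2 simultaneously.
These are incompatible: 25 − 154 = -129 is not divisible by 2.
Hence the system has no solution.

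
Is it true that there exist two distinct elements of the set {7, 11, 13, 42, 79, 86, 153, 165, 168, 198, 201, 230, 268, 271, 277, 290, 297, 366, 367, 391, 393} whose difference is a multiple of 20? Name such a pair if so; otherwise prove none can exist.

7 mod 20 = 7 and 367 mod 20 = 7, so 367 − 7 = 360 = 18·20.

Yes: 7 and 367.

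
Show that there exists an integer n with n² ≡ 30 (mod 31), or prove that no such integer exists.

Apply Euler's criterion with the prime 31: 30 is a quadratic residue iff 30^15 ≡ 1 (mod 31), and a non-residue iff it is ≡ −1.
Squaring successively (mod 31): 30^2 = 900 ≡ 1; 30^4 ≡ 1² = 1 ≡ 1; 30^8 ≡ 1² = 1 ≡ 1.
Since 15 = 8 + 4 + 2 + 1, 30^15 ≡ 1 · 1 · 1 · 30; multiplying out mod 31: 1·1 = 1 ≡ 1, then 1·1 = 1 ≡ 1, then 1·30 = 30 ≡ 30. Thus 30^15 ≡ 30 ≡ −1 (mod 31).
The value −1 means 30 is a non-residue modulo 31, so n² ≡ 30 (mod 31) is impossible.

No, no such integer exists.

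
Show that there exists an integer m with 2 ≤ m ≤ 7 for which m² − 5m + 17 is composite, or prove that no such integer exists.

The values for m = 2, 3, …, 7 are 11, 11, 13, 17, 23, 31, and each of these is prime.
So no value in the range makes the expression composite.

No, no such integer m in that range exists.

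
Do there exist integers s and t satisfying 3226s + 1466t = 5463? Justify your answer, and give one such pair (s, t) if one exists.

No such integers exist.

Any value of 3226s + 1466t is a multiple of gcd(3226, 1466) = 2.
However 5463 leaves remainder 1 on division by 2.
Therefore 3226s + 1466t = 5463 has no solution in integers.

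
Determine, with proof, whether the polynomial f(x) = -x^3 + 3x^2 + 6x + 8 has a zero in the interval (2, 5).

Yes, f has a root in the interval.

f(2) = 24 and f(5) = -12, which have opposite signs.
f is continuous everywhere (it is a polynomial), in particular on [2, 5].
By the Intermediate Value Theorem, f takes the value 0 somewhere in the open interval.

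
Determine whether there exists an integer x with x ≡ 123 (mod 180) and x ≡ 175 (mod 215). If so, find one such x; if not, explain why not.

No such integer exists.

gcd(180, 215) = 5. If x ≡ 123 (mod 180) and x ≡ 175 (mod 215), then x ≡ 123 (mod 5) and x ≡ 175 (mod 5).
However 123 ≡ 3 and 175 ≡ 0 (mod 5), and 3 ≠ 0.
Therefore no such x exists.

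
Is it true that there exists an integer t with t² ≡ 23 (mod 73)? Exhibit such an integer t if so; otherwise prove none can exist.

t = 60

Take t = 60. Then 60² = 3600 = 49·73 + 23, so 60² ≡ 23 (mod 73).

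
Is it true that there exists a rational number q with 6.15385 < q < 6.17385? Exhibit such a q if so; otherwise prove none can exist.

Multiplying by 6: 6·6.15385 = 36.92310 and 6·6.17385 = 37.04310, so the integer 37 lies strictly between them.
Dividing back, 6.15385 < 37/6 < 6.17385, and 37/6 is rational.

q = 37/6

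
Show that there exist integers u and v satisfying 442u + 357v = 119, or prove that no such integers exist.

gcd(442, 357) = 17, and 17 divides 119, so integer solutions exist.
Dividing through by 17 reduces the equation to 26u + 21v = 7.
Euclidean algorithm: 26 = 1·21 + 5, 21 = 4·5 + 1, 5 = 5·1 + 0.
Back-substituting, 1 = 21 − 4·5 = 21 − 4·(26 − 1·21) = −4·26 + 5·21; that is, 26·(-4) + 21·5 = 1.
Multiplying through by 7: u = (-4)·7 = -28, v = 5·7 = 35 is a solution.
Adding 2·21 to u and subtracting 2·26 from v gives the tidier solution (14, -17).
Check: 442·14 + 357·(-17) = 6188 − 6069 = 119. ✓

u = 14, v = -17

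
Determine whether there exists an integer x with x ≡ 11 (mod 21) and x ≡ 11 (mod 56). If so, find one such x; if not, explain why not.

The moduli are not coprime: gcd(21, 56) = 7. Compatibility requires 7 ∣ (11 − 11) = 0, which holds, so solutions exist.
The smallest candidate x = 11 works directly: 11 ≡ 11 (mod 56).
Verify: 11 = 0·21 + 11 and 11 = 0·56 + 11. ✓

x = 11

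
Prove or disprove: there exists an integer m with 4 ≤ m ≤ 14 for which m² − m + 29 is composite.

m = 5

At m = 5: 5² − 5 + 29 = 49 = 7·7, which is composite.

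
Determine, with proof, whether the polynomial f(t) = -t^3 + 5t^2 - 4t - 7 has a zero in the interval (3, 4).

f(3) = -1 and f(4) = -7, both negative, so a sign-change argument is unavailable; we show f keeps this sign on the whole interval.
Substitute t = 3 + u, where 0 < u < 1 on the interval. Expanding, f(3 + u) = -u^3 - 4u^2 - u - 1.
The nonzero coefficients here are all negative, so for u > 0 every term is negative (or zero), and the constant term -1 is strictly negative.
So f is strictly negative on (3, 4); no root exists in the interval.

f has no root in that interval.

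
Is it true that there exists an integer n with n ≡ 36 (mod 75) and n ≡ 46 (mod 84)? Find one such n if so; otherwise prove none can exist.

Both moduli are multiples of 3 = gcd(75, 84), so any solution would satisfy n ≡ 36 and n ≡ 46 modulo 3 simultaneously.
However 36 ≡ 0 and 46 ≡ 1 (mod 3), and 0 ≠ 1.
Hence the system has no solution.

There is no such integer.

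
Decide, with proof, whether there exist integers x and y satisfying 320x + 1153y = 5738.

x = 789, y = -214

320 and 1153 are coprime, so 320x + 1153y ranges over all of ℤ.
Run the Euclidean algorithm on 1153 and 320: 1153 = 3·320 + 193, 320 = 1·193 + 127, 193 = 1·127 + 66, 127 = 1·66 + 61, 66 = 1·61 + 5, 61 = 12·5 + 1, 5 = 5·1 + 0.
Back-substituting, 1 = 61 − 12·5 = 61 − 12·(66 − 1·61) = −12·66 + 13·61 = −12·66 + 13·(127 − 1·66) = 13·127 − 25·66 = 13·127 − 25·(193 − 1·127) = −25·193 + 38·127 = −25·193 + 38·(320 − 1·193) = 38·320 − 63·193 = 38·320 − 63·(1153 − 3·320) = −63·1153 + 227·320; that is, 320·227 + 1153·(-63) = 1.
Times 5738: 320·1302526 + 1153·(-361494) = 5738, so (1302526, -361494) solves it.
Shifting by a multiple of (1153, −320) keeps it a solution: x = 1302526 − 1129·1153 = 789, y = -361494 + 1129·320 = -214.
Check: 320·789 + 1153·(-214) = 252480 − 246742 = 5738. ✓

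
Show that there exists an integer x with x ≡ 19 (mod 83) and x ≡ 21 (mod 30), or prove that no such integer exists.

x = 351

Since 83 and 30 share no common factor, CRT says the pair of congruences has a solution (unique mod 2490).
Any solution of the first congruence is x = 19 + 83t; substituting into the second, 83t ≡ 21 − 19 ≡ 2 (mod 30).
83 ≡ 23 (mod 30), so this reads 23t ≡ 2 (mod 30). Since 23·17 = 391 = 13·30 + 1, the inverse of 23 mod 30 is 17.
Therefore t ≡ 17·2 = 34 ≡ 4 (mod 30).
With t = 4: x = 19 + 83·4 = 351.
Check: 351 mod 83 = 19, 351 mod 30 = 21. ✓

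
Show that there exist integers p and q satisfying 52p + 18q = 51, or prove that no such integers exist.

There are no such integers.

gcd(52, 18) = 2, so every integer of the form 52p + 18q is a multiple of 2.
But 51 = 2·25 + 1, so 2 ∤ 51.
Therefore 52p + 18q = 51 has no solution in integers.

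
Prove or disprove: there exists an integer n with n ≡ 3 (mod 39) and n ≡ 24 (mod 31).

gcd(39, 31) = 1, so the Chinese Remainder Theorem guarantees exactly one residue class mod 1209 satisfying both.
Write n = 3 + 39t and require 3 + 39t ≡ 24 (mod 31), i.e. 39t ≡ 21 (mod 31).
39 ≡ 8 (mod 31), so this reads 8t ≡ 21 (mod 31). Invert 8 mod 31 by the Euclidean algorithm: 31 = 3·8 + 7, 8 = 1·7 + 1, 7 = 7·1 + 0; back-substituting, 1 = 8 − 1·7 = 8 − (31 − 3·8) = −31 + 4·8. Hence 8·4 ≡ 1, so 8⁻¹ ≡ 4 (mod 31).
Therefore t ≡ 4·21 = 84 ≡ 22 (mod 31).
With t = 22: n = 3 + 39·22 = 861.
Indeed 861 ≡ 3 (mod 39) and 861 ≡ 24 (mod 31).

n = 861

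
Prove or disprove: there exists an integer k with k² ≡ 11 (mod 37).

k = 23 works: 23² = 529, and 529 − 11 = 518 = 14·37.

k = 23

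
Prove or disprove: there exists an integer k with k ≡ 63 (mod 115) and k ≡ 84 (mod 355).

No such integer exists.

Both moduli are multiples of 5 = gcd(115, 355), so any solution would satisfy k ≡ 63 and k ≡ 84 modulo 5 simultaneously.
But 63 mod 5 = 3 while 84 mod 5 = 4, a contradiction.
Hence the system has no solution.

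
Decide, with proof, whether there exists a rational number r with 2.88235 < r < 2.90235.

Multiplying by 9: 9·2.88235 = 25.94115 and 9·2.90235 = 26.12115, so the integer 26 lies strictly between them.
Hence 26/9 is a rational number with 2.88235 < 26/9 < 2.90235.

r = 26/9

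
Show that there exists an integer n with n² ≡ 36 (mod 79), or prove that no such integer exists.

Take n = 73. Then 73² = 5329 = 67·79 + 36, so 73² ≡ 36 (mod 79).

n = 73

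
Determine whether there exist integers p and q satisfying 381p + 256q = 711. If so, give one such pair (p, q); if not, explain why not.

Since gcd(381, 256) = 1, every integer is an integer combination of 381 and 256.
Run the Euclidean algorithm on 381 and 256: 381 = 1·256 + 125, 256 = 2·125 + 6, 125 = 20·6 + 5, 6 = 1·5 + 1, 5 = 5·1 + 0.
Back-substituting, 1 = 6 − 1·5 = 6 − (125 − 20·6) = −125 + 21·6 = −125 + 21·(256 − 2·125) = 21·256 − 43·125 = 21·256 − 43·(381 − 1·256) = −43·381 + 64·256; that is, 381·(-43) + 256·64 = 1.
Scaling by 711 gives the particular solution (p, q) = (-30573, 45504).
Shifting by a multiple of (256, −381) keeps it a solution: p = -30573 + 120·256 = 147, q = 45504 − 120·381 = -216.
Indeed 381·147 + 256·(-216) = 56007 − 55296 = 711.

p = 147, q = -216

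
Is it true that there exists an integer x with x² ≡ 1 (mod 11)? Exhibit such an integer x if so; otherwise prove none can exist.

x = 10 works: 10² = 100, and 100 − 1 = 99 = 9·11.

x = 10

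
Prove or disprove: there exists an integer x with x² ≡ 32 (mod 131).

Apply Euler's criterion with the prime 131: 32 is a quadratic residue iff 32^65 ≡ 1 (mod 131), and a non-residue iff it is ≡ −1.
Repeated squaring mod 131: 32^2 = 1024 ≡ 107; 32^4 ≡ 107² = 11449 ≡ 52; 32^8 ≡ 52² = 2704 ≡ 84; 32^16 ≡ 84² = 7056 ≡ 113; 32^32 ≡ 113² = 12769 ≡ 62; 32^64 ≡ 62² = 3844 ≡ 45.
Since 65 = 64 + 1, 32^65 ≡ 45 · 32; multiplying out mod 131: 45·32 = 1440 ≡ 130. Thus 32^65 ≡ 130 ≡ −1 (mod 131).
The value −1 means 32 is a non-residue modulo 131, so x² ≡ 32 (mod 131) is impossible.

No, no such integer exists.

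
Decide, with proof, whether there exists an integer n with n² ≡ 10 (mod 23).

There is no such integer.

Apply Euler's criterion with the prime 23: 10 is a quadratic residue iff 10^11 ≡ 1 (mod 23), and a non-residue iff it is ≡ −1.
Squaring successively (mod 23): 10^2 = 100 ≡ 8; 10^4 ≡ 8² = 64 ≡ 18; 10^8 ≡ 18² = 324 ≡ 2.
Since 11 = 8 + 2 + 1, 10^11 ≡ 2 · 8 · 10; multiplying out mod 23: 2·8 = 16 ≡ 16, then 16·10 = 160 ≡ 22. Thus 10^11 ≡ 22 ≡ −1 (mod 23).
The value −1 means 10 is a non-residue modulo 23, so n² ≡ 10 (mod 23) is impossible.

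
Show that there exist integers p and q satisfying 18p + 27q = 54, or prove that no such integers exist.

Since gcd(18, 27) = 9 and 54 = 9·6, Bézout's identity guarantees a solution.
Dividing through by 9 reduces the equation to 2p + 3q = 6.
Run the Euclidean algorithm on 3 and 2: 3 = 1·2 + 1, 2 = 2·1 + 0.
Back-substituting, 1 = 3 − 1·2; that is, 2·(-1) + 3·1 = 1.
Multiplying through by 6: p = (-1)·6 = -6, q = 1·6 = 6 is a solution.
Shifting by a multiple of (3, −2) keeps it a solution: p = -6 + 2·3 = 0, q = 6 − 2·2 = 2.
Indeed 18·0 + 27·2 = 0 + 54 = 54.

p = 0, q = 2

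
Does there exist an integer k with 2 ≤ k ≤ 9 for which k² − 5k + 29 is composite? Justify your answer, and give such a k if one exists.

k = 9

At k = 9: 9² − 5·9 + 29 = 65 = 5·13, which is composite.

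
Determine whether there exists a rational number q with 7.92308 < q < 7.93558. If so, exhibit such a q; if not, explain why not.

q = 111/14

Multiplying by 14: 14·7.92308 = 110.92312 and 14·7.93558 = 111.09812, so the integer 111 lies strictly between them.
So q = 111/14 works: it is a ratio of integers, and dividing 14·7.92308 < 111 < 14·7.93558 through by 14 gives 7.92308 < 111/14 < 7.93558.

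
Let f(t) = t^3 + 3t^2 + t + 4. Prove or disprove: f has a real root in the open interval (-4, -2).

f(-4) = -16 and f(-2) = 6, which have opposite signs.
As a polynomial, f is continuous on every closed interval.
By the Intermediate Value Theorem, f takes the value 0 somewhere in the open interval.

Yes, f has a root in the interval.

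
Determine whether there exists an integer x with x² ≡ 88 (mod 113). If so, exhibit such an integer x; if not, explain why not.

x = 38 works: 38² = 1444, and 1444 − 88 = 1356 = 12·113.

x = 38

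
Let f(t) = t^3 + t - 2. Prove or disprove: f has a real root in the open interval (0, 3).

f(0) = -2 and f(3) = 28, which have opposite signs.
As a polynomial, f is continuous on every closed interval.
By the Intermediate Value Theorem, f takes the value 0 somewhere in the open interval.

Yes, f has a root in the interval.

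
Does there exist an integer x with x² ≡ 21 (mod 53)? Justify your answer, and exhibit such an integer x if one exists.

53 is prime, so by Euler's criterion 21 is a square mod 53 iff 21^((53−1)/2) = 21^26 ≡ 1 (mod 53).
Repeated squaring mod 53: 21^2 = 441 ≡ 17; 21^4 ≡ 17² = 289 ≡ 24; 21^8 ≡ 24² = 576 ≡ 46; 21^16 ≡ 46² = 2116 ≡ 49.
Since 26 = 16 + 8 + 2, 21^26 ≡ 49 · 46 · 17; multiplying out mod 53: 49·46 = 2254 ≡ 28, then 28·17 = 476 ≡ 52. Thus 21^26 ≡ 52 ≡ −1 (mod 53).
The value −1 means 21 is a non-residue modulo 53, so x² ≡ 21 (mod 53) is impossible.

No such integer exists.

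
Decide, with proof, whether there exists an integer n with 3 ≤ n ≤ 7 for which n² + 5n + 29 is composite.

n = 4

At n = 4: 4² + 5·4 + 29 = 65 = 5·13, which is composite.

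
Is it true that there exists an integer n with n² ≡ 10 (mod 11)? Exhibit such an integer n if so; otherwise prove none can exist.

Computing n² mod 11 for n = 0, 1, …, 5 (enough, by the symmetry n ↦ 11 − n) gives 0, 1, 4, 9, 5, 3.
The set of squares mod 11 is therefore {0, 1, 3, 4, 5, 9}, which does not contain 10.
Hence no integer n has n² ≡ 10 (mod 11).

No such integer exists.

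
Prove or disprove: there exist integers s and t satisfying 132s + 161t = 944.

132 and 161 are coprime, so 132s + 161t ranges over all of ℤ.
Dividing repeatedly: 161 = 1·132 + 29, 132 = 4·29 + 16, 29 = 1·16 + 13, 16 = 1·13 + 3, 13 = 4·3 + 1, 3 = 3·1 + 0.
Back-substituting, 1 = 13 − 4·3 = 13 − 4·(16 − 1·13) = −4·16 + 5·13 = −4·16 + 5·(29 − 1·16) = 5·29 − 9·16 = 5·29 − 9·(132 − 4·29) = −9·132 + 41·29 = −9·132 + 41·(161 − 1·132) = 41·161 − 50·132; that is, 132·(-50) + 161·41 = 1.
Multiplying through by 944: s = (-50)·944 = -47200, t = 41·944 = 38704 is a solution.
Shifting by a multiple of (161, −132) keeps it a solution: s = -47200 + 294·161 = 134, t = 38704 − 294·132 = -104.
Indeed 132·134 + 161·(-104) = 17688 − 16744 = 944.

s = 134, t = -104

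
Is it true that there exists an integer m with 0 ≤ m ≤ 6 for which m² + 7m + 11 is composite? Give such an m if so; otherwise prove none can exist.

At m = 4: 4² + 7·4 + 11 = 55 = 5·11, which is composite.

m = 4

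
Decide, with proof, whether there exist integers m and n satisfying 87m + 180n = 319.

Any value of 87m + 180n is a multiple of gcd(87, 180) = 3.
But 319 is not a multiple of 3 (it leaves remainder 1).
So the equation is unsolvable over ℤ.

No, no such integers exist.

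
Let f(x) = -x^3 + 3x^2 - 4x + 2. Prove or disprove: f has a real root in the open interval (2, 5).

f has no root in that interval.

Evaluate at the endpoints: f(2) = -2, f(5) = -68 — same sign (negative).
The derivative f'(x) = -3x^2 + 6x - 4 is a quadratic with discriminant 6² − 4·(-3)·(-4) = -12 < 0; it never vanishes, so it is always negative (sign of the leading coefficient).
So f is strictly decreasing; between 2 and 5 its values lie between f(2) = -2 and f(5) = -68, all negative. Therefore f has no root in (2, 5).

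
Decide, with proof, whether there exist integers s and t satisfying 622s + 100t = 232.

Every value of 622s + 100t is a multiple of gcd(622, 100) = 2; since 2 ∣ 232, solutions exist.
Dividing through by 2 reduces the equation to 311s + 50t = 116.
Run the Euclidean algorithm on 311 and 50: 311 = 6·50 + 11, 50 = 4·11 + 6, 11 = 1·6 + 5, 6 = 1·5 + 1, 5 = 5·1 + 0.
Working back up the chain: 1 = 6 − 1·5 = 6 − (11 − 1·6) = −11 + 2·6 = −11 + 2·(50 − 4·11) = 2·50 − 9·11 = 2·50 − 9·(311 − 6·50) = −9·311 + 56·50. So 311·(-9) + 50·56 = 1.
Scaling by 116 gives the particular solution (s, t) = (-1044, 6496).
Adding 21·50 to s and subtracting 21·311 from t gives the tidier solution (6, -35).
Check: 622·6 + 100·(-35) = 3732 − 3500 = 232. ✓

s = 6, t = -35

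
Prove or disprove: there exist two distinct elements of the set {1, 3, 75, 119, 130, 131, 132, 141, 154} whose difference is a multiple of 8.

Yes: 3 and 75.

Reduce each element mod 8: 1↦1, 3↦3, 75↦3, 119↦7, 130↦2, 131↦3, 132↦4, 141↦5, 154↦2. The residue 3 repeats (at 3 and 75), and 75 − 3 = 72 = 9·8.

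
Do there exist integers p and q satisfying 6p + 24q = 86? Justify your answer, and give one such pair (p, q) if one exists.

No, no such integers exist.

Any value of 6p + 24q is a multiple of gcd(6, 24) = 6.
But 86 is not a multiple of 6 (it leaves remainder 2).
Hence no integers p, q satisfy the equation.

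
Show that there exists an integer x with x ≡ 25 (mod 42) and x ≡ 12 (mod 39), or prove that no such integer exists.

Both moduli are multiples of 3 = gcd(42, 39), so any solution would satisfy x ≡ 25 and x ≡ 12 modulo 3 simultaneously.
But 25 mod 3 = 1 while 12 mod 3 = 0, a contradiction.
So no integer satisfies both congruences.

No such integer exists.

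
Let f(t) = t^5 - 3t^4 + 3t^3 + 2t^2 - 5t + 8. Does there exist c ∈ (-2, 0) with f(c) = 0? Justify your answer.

f(-2) = -78 and f(0) = 8, which have opposite signs.
f is continuous everywhere (it is a polynomial), in particular on [-2, 0].
By the Intermediate Value Theorem f must vanish at some point of (-2, 0).

Yes, such a c exists.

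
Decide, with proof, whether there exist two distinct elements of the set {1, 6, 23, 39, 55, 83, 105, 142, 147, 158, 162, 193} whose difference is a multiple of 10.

Both 23 and 83 leave remainder 3 on division by 10; their difference 60 = 6·10 is a multiple of 10.

23 and 83 are such a pair.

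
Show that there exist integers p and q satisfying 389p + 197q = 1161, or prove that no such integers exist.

p = 83, q = -158

389 and 197 are coprime, so 389p + 197q ranges over all of ℤ.
Euclidean algorithm: 389 = 1·197 + 192, 197 = 1·192 + 5, 192 = 38·5 + 2, 5 = 2·2 + 1, 2 = 2·1 + 0.
Working back up the chain: 1 = 5 − 2·2 = 5 − 2·(192 − 38·5) = −2·192 + 77·5 = −2·192 + 77·(197 − 1·192) = 77·197 − 79·192 = 77·197 − 79·(389 − 1·197) = −79·389 + 156·197. So 389·(-79) + 197·156 = 1.
Times 1161: 389·(-91719) + 197·181116 = 1161, so (-91719, 181116) solves it.
Adding 466·197 to p and subtracting 466·389 from q gives the tidier solution (83, -158).
Indeed 389·83 + 197·(-158) = 32287 − 31126 = 1161.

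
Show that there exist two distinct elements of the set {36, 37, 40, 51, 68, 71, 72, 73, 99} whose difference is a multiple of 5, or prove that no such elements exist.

36 and 51 are such a pair.

Both 36 and 51 leave remainder 1 on division by 5; their difference 15 = 3·5 is a multiple of 5.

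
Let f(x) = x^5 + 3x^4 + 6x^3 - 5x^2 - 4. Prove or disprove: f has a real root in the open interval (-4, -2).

The endpoint values f(-4) = -724 and f(-2) = -56 are both negative. Claim: f(x) < 0 for every x in (-4, -2).
Substitute x = -2 − u, where 0 < u < 2 on the interval. Expanding, f(-2 − u) = -u^5 - 7u^4 - 22u^3 - 49u^2 - 76u - 56.
All 6 nonzero coefficients of this polynomial in u are negative; hence for u > 0 the value is a sum of negative terms (the constant -56 among them).
Therefore f(x) < 0 throughout (-4, -2), and f has no zero there.

f has no root in that interval.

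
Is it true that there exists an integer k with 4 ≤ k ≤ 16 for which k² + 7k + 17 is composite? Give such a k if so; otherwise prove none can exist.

k = 7

At k = 7: 7² + 7·7 + 17 = 115 = 5·23, which is composite.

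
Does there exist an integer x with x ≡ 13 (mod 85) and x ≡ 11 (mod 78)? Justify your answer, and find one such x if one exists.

x = 1883

The moduli 85 and 78 are coprime, so by the Chinese Remainder Theorem a unique solution modulo 6630 exists.
Any solution of the first congruence is x = 13 + 85t; substituting into the second, 85t ≡ 11 − 13 ≡ 76 (mod 78).
85 ≡ 7 (mod 78), so this reads 7t ≡ 76 (mod 78). Since 7·67 = 469 = 6·78 + 1, the inverse of 7 mod 78 is 67.
Multiplying by 67: t ≡ 67·76 = 5092 ≡ 22 (mod 78).
With t = 22: x = 13 + 85·22 = 1883.
Check: 1883 mod 85 = 13, 1883 mod 78 = 11. ✓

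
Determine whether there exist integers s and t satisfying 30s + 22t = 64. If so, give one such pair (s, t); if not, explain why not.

s = 8, t = -8

Every value of 30s + 22t is a multiple of gcd(30, 22) = 2; since 2 ∣ 64, solutions exist.
Dividing through by 2 reduces the equation to 15s + 11t = 32.
Euclidean algorithm: 15 = 1·11 + 4, 11 = 2·4 + 3, 4 = 1·3 + 1, 3 = 3·1 + 0.
Working back up the chain: 1 = 4 − 1·3 = 4 − (11 − 2·4) = −11 + 3·4 = −11 + 3·(15 − 1·11) = 3·15 − 4·11. So 15·3 + 11·(-4) = 1.
Scaling by 32 gives the particular solution (s, t) = (96, -128).
The general solution is s = 96 + 11k, t = -128 − 15k; taking k = -8 gives the smaller pair s = 8, t = -8.
Indeed 30·8 + 22·(-8) = 240 − 176 = 64.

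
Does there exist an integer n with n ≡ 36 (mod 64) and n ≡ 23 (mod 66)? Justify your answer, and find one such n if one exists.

gcd(64, 66) = 2. If n ≡ 36 (mod 64) and n ≡ 23 (mod 66), then n ≡ 36 (mod 2) and n ≡ 23 (mod 2).
But 36 mod 2 = 0 while 23 mod 2 = 1, a contradiction.
Hence the system has no solution.

No, no such integer exists.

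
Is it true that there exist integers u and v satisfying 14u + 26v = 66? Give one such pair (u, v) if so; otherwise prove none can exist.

u = 1, v = 2

gcd(14, 26) = 2, and 2 divides 66, so integer solutions exist.
Dividing through by 2 reduces the equation to 7u + 13v = 33.
Dividing repeatedly: 13 = 1·7 + 6, 7 = 1·6 + 1, 6 = 6·1 + 0.
Unwinding: 1 = 7 − 1·6 = 7 − (13 − 1·7) = −13 + 2·7, i.e. 7·2 + 13·(-1) = 1.
Times 33: 7·66 + 13·(-33) = 33, so (66, -33) solves it.
Subtracting 5·13 from u and adding 5·7 to v gives the tidier solution (1, 2).
Indeed 14·1 + 26·2 = 14 + 52 = 66.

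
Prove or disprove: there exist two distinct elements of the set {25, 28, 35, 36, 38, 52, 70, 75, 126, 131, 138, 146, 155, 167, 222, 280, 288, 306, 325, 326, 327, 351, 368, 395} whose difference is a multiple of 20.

Both 25 and 325 leave remainder 5 on division by 20; their difference 300 = 15·20 is a multiple of 20.

Yes: 25 and 325.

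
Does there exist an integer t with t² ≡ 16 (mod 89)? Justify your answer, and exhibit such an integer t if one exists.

Take t = 85. Then 85² = 7225 = 81·89 + 16, so 85² ≡ 16 (mod 89).

t = 85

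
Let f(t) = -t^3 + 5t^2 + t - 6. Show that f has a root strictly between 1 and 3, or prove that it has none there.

f(1) = -1 and f(3) = 15, which have opposite signs.
As a polynomial, f is continuous on every closed interval.
By the Intermediate Value Theorem f must vanish at some point of (1, 3).

Such a root exists.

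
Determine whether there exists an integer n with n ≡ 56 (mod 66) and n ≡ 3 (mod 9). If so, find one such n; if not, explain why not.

Reduce both congruences modulo 3, which divides 66 and 9: they say n ≡ 56 (mod 3) and n ≡ 3 (mod 3).
But 56 mod 3 = 2 while 3 mod 3 = 0, a contradiction.
So no integer satisfies both congruences.

No such integer exists.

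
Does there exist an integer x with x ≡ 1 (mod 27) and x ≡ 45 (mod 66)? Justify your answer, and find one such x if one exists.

Both moduli are multiples of 3 = gcd(27, 66), so any solution would satisfy x ≡ 1 and x ≡ 45 modulo 3 simultaneously.
But 1 mod 3 = 1 while 45 mod 3 = 0, a contradiction.
So no integer satisfies both congruences.

No, no such integer exists.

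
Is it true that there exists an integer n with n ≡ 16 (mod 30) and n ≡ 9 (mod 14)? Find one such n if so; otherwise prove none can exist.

Reduce both congruences modulo 2, which divides 30 and 14: they say n ≡ 16 (mod 2) and n ≡ 9 (mod 2).
But 16 mod 2 = 0 while 9 mod 2 = 1, a contradiction.
So no integer satisfies both congruences.

No such integer exists.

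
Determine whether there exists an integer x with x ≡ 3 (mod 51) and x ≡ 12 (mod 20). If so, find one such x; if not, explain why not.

gcd(51, 20) = 1, so the Chinese Remainder Theorem guarantees exactly one residue class mod 1020 satisfying both.
Any solution of the first congruence is x = 3 + 51t; substituting into the second, 51t ≡ 12 − 3 ≡ 9 (mod 20).
51 ≡ 11 (mod 20), so this reads 11t ≡ 9 (mod 20). Note 11·11 = 121 ≡ 1 (mod 20) (as 121 − 1 = 6·20), so 11⁻¹ ≡ 11.
Multiplying by 11: t ≡ 11·9 = 99 ≡ 19 (mod 20).
With t = 19: x = 3 + 51·19 = 972.
Verify: 972 = 19·51 + 3 and 972 = 48·20 + 12. ✓

x = 972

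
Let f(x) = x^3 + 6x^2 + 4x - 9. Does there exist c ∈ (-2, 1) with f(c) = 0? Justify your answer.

f(-2) = -1 and f(1) = 2, which have opposite signs.
Since f is a polynomial it is continuous on [-2, 1].
The Intermediate Value Theorem then guarantees some c ∈ (-2, 1) with f(c) = 0.

Yes, such a c exists.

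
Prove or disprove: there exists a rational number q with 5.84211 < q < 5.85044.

Scale by 13: the interval becomes (75.94743, 76.05572), which contains the integer 76.
Dividing back, 5.84211 < 76/13 < 5.85044, and 76/13 is rational.

q = 76/13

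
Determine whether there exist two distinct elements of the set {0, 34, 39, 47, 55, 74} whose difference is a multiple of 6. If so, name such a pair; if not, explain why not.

There is no such pair.

Two integers differ by a multiple of 6 exactly when they have the same residue mod 6. The residues are 0↦0, 34↦4, 39↦3, 47↦5, 55↦1, 74↦2.
No residue repeats among the 6 elements, so no pair has difference ≡ 0 (mod 6).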